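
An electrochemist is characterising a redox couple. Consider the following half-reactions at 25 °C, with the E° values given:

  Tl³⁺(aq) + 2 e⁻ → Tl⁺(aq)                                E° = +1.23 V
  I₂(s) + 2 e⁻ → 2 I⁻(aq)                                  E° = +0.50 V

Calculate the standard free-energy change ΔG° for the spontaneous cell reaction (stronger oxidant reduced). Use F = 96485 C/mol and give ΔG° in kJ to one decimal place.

-140.9 kJ

Tl³⁺/Tl⁺ (E° = +1.23 V) is the cathode; I₂/I⁻ (E° = +0.50 V) is the anode, so E°cell = +0.73 V.
Balancing electrons gives n = 2 (lcm of 2 and 2).
ΔG° = −nFE° = −(2)(96485)(+0.73) = -140,868 J = -140.9 kJ.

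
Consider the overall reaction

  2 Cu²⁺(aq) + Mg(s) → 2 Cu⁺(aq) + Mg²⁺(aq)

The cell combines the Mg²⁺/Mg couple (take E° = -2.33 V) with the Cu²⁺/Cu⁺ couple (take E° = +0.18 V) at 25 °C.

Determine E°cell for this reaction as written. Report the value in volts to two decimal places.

The Cu²⁺/Cu⁺ couple has the higher reduction potential, so it is the cathode; Mg²⁺/Mg is oxidised at the anode.
E°cell = E°(cathode) − E°(anode) = (+0.18) − (-2.33) = +2.51 V.
Since E°cell > 0, the reaction is spontaneous under standard conditions.

+2.51 V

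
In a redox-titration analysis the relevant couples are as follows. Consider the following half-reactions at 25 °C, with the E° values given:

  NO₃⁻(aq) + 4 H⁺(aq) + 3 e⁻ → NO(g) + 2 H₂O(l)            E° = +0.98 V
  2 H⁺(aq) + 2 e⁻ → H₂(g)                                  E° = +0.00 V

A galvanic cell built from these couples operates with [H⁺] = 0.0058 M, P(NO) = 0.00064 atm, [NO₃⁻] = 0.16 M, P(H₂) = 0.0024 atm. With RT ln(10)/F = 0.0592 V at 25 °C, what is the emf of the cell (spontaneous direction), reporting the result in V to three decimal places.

NO₃⁻/NO is the cathode (higher E°), H⁺/H₂ the anode: E°cell = +0.98 − (+0.00) = +0.98 V, n = 6.
Overall: 2 NO₃⁻(aq) + 2 H⁺(aq) + 3 H₂(g) → 2 NO(g) + 4 H₂O(l)
Q = P(NO)^2 / ([NO₃⁻]^2·[H⁺]^2·P(H₂)^3); log Q = 7.537.
E = E° − (0.0592/n) log Q = +0.98 − (0.0592/6)(7.537) = +0.906 V.

+0.906 V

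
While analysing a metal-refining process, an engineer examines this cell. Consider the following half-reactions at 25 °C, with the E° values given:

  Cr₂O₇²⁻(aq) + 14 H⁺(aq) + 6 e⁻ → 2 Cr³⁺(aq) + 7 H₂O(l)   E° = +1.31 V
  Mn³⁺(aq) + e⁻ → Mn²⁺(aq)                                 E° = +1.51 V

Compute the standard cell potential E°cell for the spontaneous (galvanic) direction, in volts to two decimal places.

+0.20 V

The Mn³⁺/Mn²⁺ couple has the higher reduction potential, so it is the cathode; Cr₂O₇²⁻/Cr³⁺ is oxidised at the anode.
E°cell = E°(cathode) − E°(anode) = (+1.51) − (+1.31) = +0.20 V.
Since E°cell > 0, the reaction is spontaneous under standard conditions.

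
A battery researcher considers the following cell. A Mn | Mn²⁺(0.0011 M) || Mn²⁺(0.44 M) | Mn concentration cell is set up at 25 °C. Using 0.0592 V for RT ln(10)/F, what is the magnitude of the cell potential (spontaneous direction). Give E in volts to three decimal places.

For a concentration cell E°cell = 0. The 0.44 M side is the cathode (reduction is favoured where [Mn²⁺] is higher).
With n = 2, E = −(0.0592/2) log([Mn²⁺]ₐₙ/[Mn²⁺]꜀ₐₜ) = −(0.0592/2) log(0.0011/0.44) = −(0.0592/2)(-2.602) = +0.077 V.

+0.077 V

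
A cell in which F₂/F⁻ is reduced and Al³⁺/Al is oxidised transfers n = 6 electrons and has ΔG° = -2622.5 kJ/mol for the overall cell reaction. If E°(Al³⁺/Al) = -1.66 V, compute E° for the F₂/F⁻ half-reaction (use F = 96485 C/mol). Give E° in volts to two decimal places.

+2.87 V

E°cell = −ΔG°/(nF) = −(-2622.5×10³)/((6)(96485)) = +4.530 V.
Since F₂/F⁻ is the cathode and Al³⁺/Al the anode, E°cell = E°(F₂/F⁻) − E°(Al³⁺/Al).
So E°(F₂/F⁻) = E°cell + E°(Al³⁺/Al) = +4.530 + (-1.66) = +2.87 V.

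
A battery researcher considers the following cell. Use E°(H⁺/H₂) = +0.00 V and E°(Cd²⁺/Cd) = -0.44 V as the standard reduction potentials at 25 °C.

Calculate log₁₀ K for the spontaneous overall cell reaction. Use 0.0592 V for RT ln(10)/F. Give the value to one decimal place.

14.9

Cathode: H⁺/H₂; anode: Cd²⁺/Cd. E°cell = +0.44 V, n = 2.
log K = nE°cell / 0.0592 = (2)(+0.44) / 0.0592 = 14.9.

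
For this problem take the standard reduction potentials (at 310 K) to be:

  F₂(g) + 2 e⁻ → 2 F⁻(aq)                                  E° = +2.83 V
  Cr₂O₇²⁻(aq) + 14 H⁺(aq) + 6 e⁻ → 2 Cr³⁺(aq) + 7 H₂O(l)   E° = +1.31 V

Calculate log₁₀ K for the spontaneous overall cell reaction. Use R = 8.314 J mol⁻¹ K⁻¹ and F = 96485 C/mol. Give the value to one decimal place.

148.3

Cathode: F₂/F⁻; anode: Cr₂O₇²⁻/Cr³⁺. E°cell = (+2.83) − (+1.31) = +1.52 V, with n = 6.
ΔG° = −nFE° = −RT ln K, so ln K = nFE°/(RT) = (6)(96485)(+1.52) / ((8.314)(310)) = 341.415.
log₁₀ K = 341.415 / ln 10 = 148.3.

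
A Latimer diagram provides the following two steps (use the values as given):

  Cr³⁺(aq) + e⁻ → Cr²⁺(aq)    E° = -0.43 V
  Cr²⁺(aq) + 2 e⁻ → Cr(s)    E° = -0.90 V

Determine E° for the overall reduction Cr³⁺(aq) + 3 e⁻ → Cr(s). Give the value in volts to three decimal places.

Standard free energies of sequential steps add: ΔG°₃ = ΔG°₁ + ΔG°₂, so n₃E°₃ = n₁E°₁ + n₂E°₂.
E°₃ = (1×-0.43 + 2×-0.90) / 3 = (-2.230) / 3 = -0.743 V.

-0.743 V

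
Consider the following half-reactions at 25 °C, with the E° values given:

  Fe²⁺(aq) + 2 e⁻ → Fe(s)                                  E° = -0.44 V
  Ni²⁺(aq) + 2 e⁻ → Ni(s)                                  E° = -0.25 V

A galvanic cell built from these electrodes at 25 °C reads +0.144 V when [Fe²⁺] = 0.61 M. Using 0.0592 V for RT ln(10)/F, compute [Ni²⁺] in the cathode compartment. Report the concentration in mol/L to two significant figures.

Ni²⁺/Ni is the cathode, Fe²⁺/Fe the anode: E°cell = +0.19 V, n = 2.
Overall reaction: Ni²⁺(aq) + Fe(s) → Ni(s) + Fe²⁺(aq); Q = [Fe²⁺]^1/[Ni²⁺]^1.
From E = E° − (0.0592/n) log Q: log Q = (E° − E)·n/0.0592 = (+0.19 − (+0.144))·2/0.0592 = 1.5541.
So 1·log[Ni²⁺] = 1·log(0.61) − log Q = -0.2147 − (1.5541) = -1.7688; [Ni²⁺] = 10^(-1.7688) ≈ 0.017 M.

0.017 M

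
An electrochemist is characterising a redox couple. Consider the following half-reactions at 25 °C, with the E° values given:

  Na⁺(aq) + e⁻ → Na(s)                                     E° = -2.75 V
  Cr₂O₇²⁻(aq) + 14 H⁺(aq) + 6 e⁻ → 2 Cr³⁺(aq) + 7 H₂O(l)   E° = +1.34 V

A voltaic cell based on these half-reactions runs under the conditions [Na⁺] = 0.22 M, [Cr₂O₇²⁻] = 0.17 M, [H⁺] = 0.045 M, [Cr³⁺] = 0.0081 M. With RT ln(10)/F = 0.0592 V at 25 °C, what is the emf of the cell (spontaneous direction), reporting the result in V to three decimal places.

Cr₂O₇²⁻/Cr³⁺ is the cathode (higher E°), Na⁺/Na the anode: E°cell = +1.34 − (-2.75) = +4.09 V, n = 6.
Overall: Cr₂O₇²⁻(aq) + 14 H⁺(aq) + 6 Na(s) → 2 Cr³⁺(aq) + 7 H₂O(l) + 6 Na⁺(aq)
Q = [Cr³⁺]^2·[Na⁺]^6 / ([Cr₂O₇²⁻]·[H⁺]^14); log Q = 11.496.
E = E° − (0.0592/n) log Q = +4.09 − (0.0592/6)(11.496) = +3.977 V.

+3.977 V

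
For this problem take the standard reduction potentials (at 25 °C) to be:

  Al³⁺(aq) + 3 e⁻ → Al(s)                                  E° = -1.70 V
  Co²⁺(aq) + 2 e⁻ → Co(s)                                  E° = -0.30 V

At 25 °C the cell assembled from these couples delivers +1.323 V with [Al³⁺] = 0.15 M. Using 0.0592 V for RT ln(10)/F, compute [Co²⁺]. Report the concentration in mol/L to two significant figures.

0.00071 M

Co²⁺/Co is the cathode, Al³⁺/Al the anode: E°cell = +1.40 V, n = 6.
Overall reaction: 3 Co²⁺(aq) + 2 Al(s) → 3 Co(s) + 2 Al³⁺(aq); Q = [Al³⁺]^2/[Co²⁺]^3.
From E = E° − (0.0592/n) log Q: log Q = (E° − E)·n/0.0592 = (+1.40 − (+1.323))·6/0.0592 = 7.8041.
So 3·log[Co²⁺] = 2·log(0.15) − log Q = -1.6478 − (7.8041) = -9.4519; log[Co²⁺] = -9.4519 / 3 = -3.1506; [Co²⁺] = 10^(-3.1506) ≈ 0.00071 M.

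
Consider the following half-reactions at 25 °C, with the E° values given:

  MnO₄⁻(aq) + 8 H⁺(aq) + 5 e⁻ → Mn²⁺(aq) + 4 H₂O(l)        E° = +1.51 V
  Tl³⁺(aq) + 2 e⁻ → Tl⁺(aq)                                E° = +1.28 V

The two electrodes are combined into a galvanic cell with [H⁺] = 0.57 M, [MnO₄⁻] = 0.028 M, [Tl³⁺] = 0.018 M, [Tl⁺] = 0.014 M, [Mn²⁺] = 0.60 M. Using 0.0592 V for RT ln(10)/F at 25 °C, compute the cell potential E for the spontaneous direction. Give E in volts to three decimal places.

+0.188 V

MnO₄⁻/Mn²⁺ is the cathode (higher E°), Tl³⁺/Tl⁺ the anode: E°cell = +1.51 − (+1.28) = +0.23 V, n = 10.
Overall: 2 MnO₄⁻(aq) + 16 H⁺(aq) + 5 Tl⁺(aq) → 2 Mn²⁺(aq) + 8 H₂O(l) + 5 Tl³⁺(aq)
Q = [Mn²⁺]^2·[Tl³⁺]^5 / ([MnO₄⁻]^2·[H⁺]^16·[Tl⁺]^5); log Q = 7.114.
E = E° − (0.0592/n) log Q = +0.23 − (0.0592/10)(7.114) = +0.188 V.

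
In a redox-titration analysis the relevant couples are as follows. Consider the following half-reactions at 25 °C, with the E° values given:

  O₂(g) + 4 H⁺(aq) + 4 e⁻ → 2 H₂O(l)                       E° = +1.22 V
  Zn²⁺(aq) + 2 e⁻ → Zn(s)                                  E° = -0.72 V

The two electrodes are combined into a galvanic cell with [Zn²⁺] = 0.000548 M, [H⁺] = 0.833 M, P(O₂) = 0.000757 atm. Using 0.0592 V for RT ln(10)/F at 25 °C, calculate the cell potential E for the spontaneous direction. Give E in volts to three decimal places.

O₂/H₂O is the cathode (higher E°), Zn²⁺/Zn the anode: E°cell = +1.22 − (-0.72) = +1.94 V, n = 4.
Overall: O₂(g) + 4 H⁺(aq) + 2 Zn(s) → 2 H₂O(l) + 2 Zn²⁺(aq)
Q = [Zn²⁺]^2 / (P(O₂)·[H⁺]^4); log Q = -3.084.
E = E° − (0.0592/n) log Q = +1.94 − (0.0592/4)(-3.084) = +1.986 V.

+1.986 V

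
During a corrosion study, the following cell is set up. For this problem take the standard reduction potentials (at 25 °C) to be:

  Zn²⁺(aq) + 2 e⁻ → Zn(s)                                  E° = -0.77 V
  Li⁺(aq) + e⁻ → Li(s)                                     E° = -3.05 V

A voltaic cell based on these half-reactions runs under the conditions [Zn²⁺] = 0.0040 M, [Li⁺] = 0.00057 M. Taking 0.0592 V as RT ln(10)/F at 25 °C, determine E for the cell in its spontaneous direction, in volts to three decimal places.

Zn²⁺/Zn is the cathode (higher E°), Li⁺/Li the anode: E°cell = -0.77 − (-3.05) = +2.28 V, n = 2.
Overall: Zn²⁺(aq) + 2 Li(s) → Zn(s) + 2 Li⁺(aq)
Q = [Li⁺]^2 / ([Zn²⁺]); log Q = -4.090.
E = E° − (0.0592/n) log Q = +2.28 − (0.0592/2)(-4.090) = +2.401 V.

+2.401 V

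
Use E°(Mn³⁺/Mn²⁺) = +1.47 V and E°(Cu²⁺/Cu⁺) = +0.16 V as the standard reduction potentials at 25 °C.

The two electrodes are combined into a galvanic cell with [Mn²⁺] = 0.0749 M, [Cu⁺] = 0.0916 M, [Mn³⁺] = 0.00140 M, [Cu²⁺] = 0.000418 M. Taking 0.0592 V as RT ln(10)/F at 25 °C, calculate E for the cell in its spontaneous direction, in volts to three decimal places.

+1.346 V

Mn³⁺/Mn²⁺ is the cathode (higher E°), Cu²⁺/Cu⁺ the anode: E°cell = +1.47 − (+0.16) = +1.31 V, n = 1.
Overall: Mn³⁺(aq) + Cu⁺(aq) → Mn²⁺(aq) + Cu²⁺(aq)
Q = [Mn²⁺]·[Cu²⁺] / ([Mn³⁺]·[Cu⁺]); log Q = -0.612.
E = E° − (0.0592/n) log Q = +1.31 − (0.0592/1)(-0.612) = +1.346 V.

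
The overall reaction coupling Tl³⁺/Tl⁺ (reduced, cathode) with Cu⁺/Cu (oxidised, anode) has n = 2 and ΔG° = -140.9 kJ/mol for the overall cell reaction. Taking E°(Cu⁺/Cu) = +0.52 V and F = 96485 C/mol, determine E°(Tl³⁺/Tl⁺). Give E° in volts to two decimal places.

+1.25 V

E°cell = −ΔG°/(nF) = −(-140.9×10³)/((2)(96485)) = +0.730 V.
Since Tl³⁺/Tl⁺ is the cathode and Cu⁺/Cu the anode, E°cell = E°(Tl³⁺/Tl⁺) − E°(Cu⁺/Cu).
So E°(Tl³⁺/Tl⁺) = E°cell + E°(Cu⁺/Cu) = +0.730 + (+0.52) = +1.25 V.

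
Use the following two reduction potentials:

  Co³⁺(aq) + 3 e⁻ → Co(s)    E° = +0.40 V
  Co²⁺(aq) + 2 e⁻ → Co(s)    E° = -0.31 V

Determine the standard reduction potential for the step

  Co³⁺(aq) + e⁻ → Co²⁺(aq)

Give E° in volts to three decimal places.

+1.820 V

Sequential free energies add, so n₃E°₃ = n₁E°₁ + n₂E°₂.
With n₃ = 3, and the known step contributing 2×(-0.31) V, the unknown satisfies 1·E° = 3×(+0.40) − 2×(-0.31) = +1.820.
E° = +1.820 / 1 = +1.820 V.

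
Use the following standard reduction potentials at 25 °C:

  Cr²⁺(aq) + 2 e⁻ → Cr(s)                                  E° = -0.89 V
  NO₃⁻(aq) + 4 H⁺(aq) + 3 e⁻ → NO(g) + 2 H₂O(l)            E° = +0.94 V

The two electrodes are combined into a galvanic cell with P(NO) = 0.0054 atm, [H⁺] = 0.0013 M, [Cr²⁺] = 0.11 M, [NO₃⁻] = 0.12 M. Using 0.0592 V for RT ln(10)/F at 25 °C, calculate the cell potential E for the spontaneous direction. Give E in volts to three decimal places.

NO₃⁻/NO is the cathode (higher E°), Cr²⁺/Cr the anode: E°cell = +0.94 − (-0.89) = +1.83 V, n = 6.
Overall: 2 NO₃⁻(aq) + 8 H⁺(aq) + 3 Cr(s) → 2 NO(g) + 4 H₂O(l) + 3 Cr²⁺(aq)
Q = P(NO)^2·[Cr²⁺]^3 / ([NO₃⁻]^2·[H⁺]^8); log Q = 17.519.
E = E° − (0.0592/n) log Q = +1.83 − (0.0592/6)(17.519) = +1.657 V.

+1.657 V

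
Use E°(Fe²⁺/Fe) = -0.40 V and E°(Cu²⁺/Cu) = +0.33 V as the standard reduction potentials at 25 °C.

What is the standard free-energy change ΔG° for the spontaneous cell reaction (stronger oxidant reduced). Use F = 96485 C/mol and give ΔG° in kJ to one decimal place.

-140.9 kJ

Cu²⁺/Cu (E° = +0.33 V) is the cathode; Fe²⁺/Fe (E° = -0.40 V) is the anode, so E°cell = +0.73 V.
Balancing electrons gives n = 2 (lcm of 2 and 2).
ΔG° = −nFE° = −(2)(96485)(+0.73) = -140,868 J = -140.9 kJ.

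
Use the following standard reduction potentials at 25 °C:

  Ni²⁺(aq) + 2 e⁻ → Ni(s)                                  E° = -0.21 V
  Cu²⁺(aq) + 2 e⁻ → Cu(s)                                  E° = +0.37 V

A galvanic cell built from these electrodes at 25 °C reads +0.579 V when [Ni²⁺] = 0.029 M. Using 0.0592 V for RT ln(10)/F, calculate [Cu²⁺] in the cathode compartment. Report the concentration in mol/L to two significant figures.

Cu²⁺/Cu is the cathode, Ni²⁺/Ni the anode: E°cell = +0.58 V, n = 2.
Overall reaction: Cu²⁺(aq) + Ni(s) → Cu(s) + Ni²⁺(aq); Q = [Ni²⁺]^1/[Cu²⁺]^1.
From E = E° − (0.0592/n) log Q: log Q = (E° − E)·n/0.0592 = (+0.58 − (+0.579))·2/0.0592 = 0.0338.
So 1·log[Cu²⁺] = 1·log(0.029) − log Q = -1.5376 − (0.0338) = -1.5714; [Cu²⁺] = 10^(-1.5714) ≈ 0.027 M.

0.027 M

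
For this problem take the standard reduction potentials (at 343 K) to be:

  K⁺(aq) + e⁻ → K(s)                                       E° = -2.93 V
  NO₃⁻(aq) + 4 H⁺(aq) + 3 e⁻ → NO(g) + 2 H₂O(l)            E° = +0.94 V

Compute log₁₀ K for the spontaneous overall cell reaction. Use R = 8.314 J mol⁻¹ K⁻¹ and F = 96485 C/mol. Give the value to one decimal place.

Cathode: NO₃⁻/NO; anode: K⁺/K. E°cell = (+0.94) − (-2.93) = +3.87 V, with n = 3.
ΔG° = −nFE° = −RT ln K, so ln K = nFE°/(RT) = (3)(96485)(+3.87) / ((8.314)(343)) = 392.815.
log₁₀ K = 392.815 / ln 10 = 170.6.

170.6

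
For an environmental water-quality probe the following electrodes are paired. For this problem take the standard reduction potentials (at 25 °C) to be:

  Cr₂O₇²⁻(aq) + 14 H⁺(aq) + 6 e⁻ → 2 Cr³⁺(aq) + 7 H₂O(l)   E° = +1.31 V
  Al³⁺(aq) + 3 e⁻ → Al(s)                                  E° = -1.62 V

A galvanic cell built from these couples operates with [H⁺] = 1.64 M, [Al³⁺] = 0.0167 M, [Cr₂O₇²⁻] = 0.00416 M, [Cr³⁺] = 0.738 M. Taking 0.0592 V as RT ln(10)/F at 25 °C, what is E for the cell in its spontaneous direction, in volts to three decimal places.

Cr₂O₇²⁻/Cr³⁺ is the cathode (higher E°), Al³⁺/Al the anode: E°cell = +1.31 − (-1.62) = +2.93 V, n = 6.
Overall: Cr₂O₇²⁻(aq) + 14 H⁺(aq) + 2 Al(s) → 2 Cr³⁺(aq) + 7 H₂O(l) + 2 Al³⁺(aq)
Q = [Cr³⁺]^2·[Al³⁺]^2 / ([Cr₂O₇²⁻]·[H⁺]^14); log Q = -4.445.
E = E° − (0.0592/n) log Q = +2.93 − (0.0592/6)(-4.445) = +2.974 V.

+2.974 V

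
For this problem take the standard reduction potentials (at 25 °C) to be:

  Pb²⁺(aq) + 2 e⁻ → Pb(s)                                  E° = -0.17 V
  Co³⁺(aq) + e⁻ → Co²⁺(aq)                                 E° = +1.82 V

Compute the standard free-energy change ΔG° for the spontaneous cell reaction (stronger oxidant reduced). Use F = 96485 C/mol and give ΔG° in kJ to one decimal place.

-384.0 kJ

Co³⁺/Co²⁺ (E° = +1.82 V) is the cathode; Pb²⁺/Pb (E° = -0.17 V) is the anode, so E°cell = +1.99 V.
Balancing electrons gives n = 2 (lcm of 1 and 2).
ΔG° = −nFE° = −(2)(96485)(+1.99) = -384,010 J = -384.0 kJ.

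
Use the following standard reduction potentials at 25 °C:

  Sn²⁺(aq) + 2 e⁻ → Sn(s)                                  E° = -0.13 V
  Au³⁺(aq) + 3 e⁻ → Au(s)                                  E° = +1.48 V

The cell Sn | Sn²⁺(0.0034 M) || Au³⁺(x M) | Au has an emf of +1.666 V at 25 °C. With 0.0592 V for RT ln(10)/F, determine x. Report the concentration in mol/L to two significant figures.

Au³⁺/Au is the cathode, Sn²⁺/Sn the anode: E°cell = +1.61 V, n = 6.
Overall reaction: 2 Au³⁺(aq) + 3 Sn(s) → 2 Au(s) + 3 Sn²⁺(aq); Q = [Sn²⁺]^3/[Au³⁺]^2.
From E = E° − (0.0592/n) log Q: log Q = (E° − E)·n/0.0592 = (+1.61 − (+1.666))·6/0.0592 = -5.6757.
So 2·log[Au³⁺] = 3·log(0.0034) − log Q = -7.4056 − (-5.6757) = -1.7299; log[Au³⁺] = -1.7299 / 2 = -0.8649; [Au³⁺] = 10^(-0.8649) ≈ 0.14 M.

0.14 M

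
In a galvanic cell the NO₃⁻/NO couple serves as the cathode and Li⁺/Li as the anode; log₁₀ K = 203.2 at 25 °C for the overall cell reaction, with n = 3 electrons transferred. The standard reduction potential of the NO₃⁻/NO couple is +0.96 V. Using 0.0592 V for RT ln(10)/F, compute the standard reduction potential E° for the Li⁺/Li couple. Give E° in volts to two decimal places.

E°cell = (0.0592/n)·log K = (0.0592/3)(203.2) = +4.010 V.
Since NO₃⁻/NO is the cathode and Li⁺/Li the anode, E°cell = E°(NO₃⁻/NO) − E°(Li⁺/Li).
So E°(Li⁺/Li) = E°(NO₃⁻/NO) − E°cell = (+0.96) − (+4.010) = -3.05 V.

-3.05 V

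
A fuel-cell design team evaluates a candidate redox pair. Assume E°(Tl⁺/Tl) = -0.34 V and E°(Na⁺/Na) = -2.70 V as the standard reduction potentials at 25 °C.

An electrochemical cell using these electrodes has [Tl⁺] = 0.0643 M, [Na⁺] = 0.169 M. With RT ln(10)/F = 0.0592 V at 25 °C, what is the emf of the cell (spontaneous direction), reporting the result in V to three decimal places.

Tl⁺/Tl is the cathode (higher E°), Na⁺/Na the anode: E°cell = -0.34 − (-2.70) = +2.36 V, n = 1.
Overall: Tl⁺(aq) + Na(s) → Tl(s) + Na⁺(aq)
Q = [Na⁺] / ([Tl⁺]); log Q = 0.420.
E = E° − (0.0592/n) log Q = +2.36 − (0.0592/1)(0.420) = +2.335 V.

+2.335 V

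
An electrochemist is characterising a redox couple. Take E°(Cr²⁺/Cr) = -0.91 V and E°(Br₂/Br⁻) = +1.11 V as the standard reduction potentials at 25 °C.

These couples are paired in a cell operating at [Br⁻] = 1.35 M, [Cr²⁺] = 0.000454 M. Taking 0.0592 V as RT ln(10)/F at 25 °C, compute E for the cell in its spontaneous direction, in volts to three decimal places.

+2.111 V

Br₂/Br⁻ is the cathode (higher E°), Cr²⁺/Cr the anode: E°cell = +1.11 − (-0.91) = +2.02 V, n = 2.
Overall: Br₂(l) + Cr(s) → 2 Br⁻(aq) + Cr²⁺(aq)
Q = [Br⁻]^2·[Cr²⁺]; log Q = -3.082.
E = E° − (0.0592/n) log Q = +2.02 − (0.0592/2)(-3.082) = +2.111 V.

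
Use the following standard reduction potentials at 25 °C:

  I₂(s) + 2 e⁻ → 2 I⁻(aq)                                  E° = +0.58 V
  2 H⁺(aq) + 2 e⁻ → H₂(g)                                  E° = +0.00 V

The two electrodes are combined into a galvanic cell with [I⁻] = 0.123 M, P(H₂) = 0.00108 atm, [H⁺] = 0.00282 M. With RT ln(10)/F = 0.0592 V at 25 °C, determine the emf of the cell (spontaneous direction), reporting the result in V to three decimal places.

+0.697 V

I₂/I⁻ is the cathode (higher E°), H⁺/H₂ the anode: E°cell = +0.58 − (+0.00) = +0.58 V, n = 2.
Overall: I₂(s) + H₂(g) → 2 I⁻(aq) + 2 H⁺(aq)
Q = [I⁻]^2·[H⁺]^2 / (P(H₂)); log Q = -3.953.
E = E° − (0.0592/n) log Q = +0.58 − (0.0592/2)(-3.953) = +0.697 V.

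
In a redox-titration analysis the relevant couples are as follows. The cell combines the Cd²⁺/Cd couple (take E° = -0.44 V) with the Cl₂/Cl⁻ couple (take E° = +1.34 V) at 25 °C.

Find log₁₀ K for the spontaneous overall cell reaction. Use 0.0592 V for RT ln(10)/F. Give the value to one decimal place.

60.1

Cathode: Cl₂/Cl⁻; anode: Cd²⁺/Cd. E°cell = +1.78 V, n = 2.
log K = nE°cell / 0.0592 = (2)(+1.78) / 0.0592 = 60.1.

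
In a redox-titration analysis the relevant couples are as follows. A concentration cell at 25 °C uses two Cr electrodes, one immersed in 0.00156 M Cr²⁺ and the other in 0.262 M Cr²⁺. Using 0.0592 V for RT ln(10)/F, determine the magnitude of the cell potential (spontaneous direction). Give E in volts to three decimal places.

For a concentration cell E°cell = 0. The 0.262 M side is the cathode (reduction is favoured where [Cr²⁺] is higher).
With n = 2, E = −(0.0592/2) log([Cr²⁺]ₐₙ/[Cr²⁺]꜀ₐₜ) = −(0.0592/2) log(0.00156/0.262) = −(0.0592/2)(-2.225) = +0.066 V.

+0.066 V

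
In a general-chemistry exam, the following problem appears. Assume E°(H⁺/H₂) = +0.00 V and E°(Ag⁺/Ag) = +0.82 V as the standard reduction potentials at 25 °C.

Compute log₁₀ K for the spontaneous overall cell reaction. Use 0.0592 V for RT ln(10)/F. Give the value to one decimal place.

Cathode: Ag⁺/Ag; anode: H⁺/H₂. E°cell = +0.82 V, n = 2.
log K = nE°cell / 0.0592 = (2)(+0.82) / 0.0592 = 27.7.

27.7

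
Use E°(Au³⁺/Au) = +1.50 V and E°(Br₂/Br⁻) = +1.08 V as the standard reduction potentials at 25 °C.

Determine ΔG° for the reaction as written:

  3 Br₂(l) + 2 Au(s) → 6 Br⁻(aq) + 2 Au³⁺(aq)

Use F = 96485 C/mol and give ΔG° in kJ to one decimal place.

+243.1 kJ

As written, Br₂/Br⁻ is reduced (cathode) and Au³⁺/Au is oxidised (anode), so E°cell = (+1.08) − (+1.50) = -0.42 V.
Balancing electrons gives n = 6.
ΔG° = −nFE° = −(6)(96485)(-0.42) = 243,142 J = +243.1 kJ.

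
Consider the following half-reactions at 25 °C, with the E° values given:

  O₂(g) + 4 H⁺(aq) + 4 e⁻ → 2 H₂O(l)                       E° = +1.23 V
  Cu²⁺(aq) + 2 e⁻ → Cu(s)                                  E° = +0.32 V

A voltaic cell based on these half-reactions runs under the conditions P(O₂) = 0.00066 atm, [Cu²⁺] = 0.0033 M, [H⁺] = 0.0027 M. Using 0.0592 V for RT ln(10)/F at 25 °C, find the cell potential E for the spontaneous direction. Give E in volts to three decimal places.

+0.784 V

O₂/H₂O is the cathode (higher E°), Cu²⁺/Cu the anode: E°cell = +1.23 − (+0.32) = +0.91 V, n = 4.
Overall: O₂(g) + 4 H⁺(aq) + 2 Cu(s) → 2 H₂O(l) + 2 Cu²⁺(aq)
Q = [Cu²⁺]^2 / (P(O₂)·[H⁺]^4); log Q = 8.492.
E = E° − (0.0592/n) log Q = +0.91 − (0.0592/4)(8.492) = +0.784 V.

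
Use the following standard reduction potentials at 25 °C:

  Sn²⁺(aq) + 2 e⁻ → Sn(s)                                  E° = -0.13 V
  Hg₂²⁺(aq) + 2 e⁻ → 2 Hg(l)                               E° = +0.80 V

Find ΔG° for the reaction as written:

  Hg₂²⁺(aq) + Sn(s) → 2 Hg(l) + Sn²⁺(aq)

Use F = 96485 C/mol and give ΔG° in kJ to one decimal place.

-179.5 kJ

As written, Hg₂²⁺/Hg is reduced (cathode) and Sn²⁺/Sn is oxidised (anode), so E°cell = (+0.80) − (-0.13) = +0.93 V.
Balancing electrons gives n = 2.
ΔG° = −nFE° = −(2)(96485)(+0.93) = -179,462 J = -179.5 kJ.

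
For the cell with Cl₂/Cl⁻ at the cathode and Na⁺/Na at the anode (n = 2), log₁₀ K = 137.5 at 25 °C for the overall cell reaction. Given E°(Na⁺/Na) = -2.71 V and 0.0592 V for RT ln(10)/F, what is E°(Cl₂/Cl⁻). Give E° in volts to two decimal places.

E°cell = (0.0592/n)·log K = (0.0592/2)(137.5) = +4.070 V.
Since Cl₂/Cl⁻ is the cathode and Na⁺/Na the anode, E°cell = E°(Cl₂/Cl⁻) − E°(Na⁺/Na).
So E°(Cl₂/Cl⁻) = E°cell + E°(Na⁺/Na) = +4.070 + (-2.71) = +1.36 V.

+1.36 V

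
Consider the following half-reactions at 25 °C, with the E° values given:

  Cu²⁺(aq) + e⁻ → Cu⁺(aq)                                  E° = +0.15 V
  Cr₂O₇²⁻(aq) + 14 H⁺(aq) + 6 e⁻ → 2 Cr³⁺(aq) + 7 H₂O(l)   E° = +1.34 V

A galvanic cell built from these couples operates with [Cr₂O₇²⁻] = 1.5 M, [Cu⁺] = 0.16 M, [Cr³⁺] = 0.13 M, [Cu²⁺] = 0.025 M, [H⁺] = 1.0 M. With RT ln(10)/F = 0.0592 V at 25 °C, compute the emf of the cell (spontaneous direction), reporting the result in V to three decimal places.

+1.257 V

Cr₂O₇²⁻/Cr³⁺ is the cathode (higher E°), Cu²⁺/Cu⁺ the anode: E°cell = +1.34 − (+0.15) = +1.19 V, n = 6.
Overall: Cr₂O₇²⁻(aq) + 14 H⁺(aq) + 6 Cu⁺(aq) → 2 Cr³⁺(aq) + 7 H₂O(l) + 6 Cu²⁺(aq)
Q = [Cr³⁺]^2·[Cu²⁺]^6 / ([Cr₂O₇²⁻]·[H⁺]^14·[Cu⁺]^6); log Q = -6.785.
E = E° − (0.0592/n) log Q = +1.19 − (0.0592/6)(-6.785) = +1.257 V.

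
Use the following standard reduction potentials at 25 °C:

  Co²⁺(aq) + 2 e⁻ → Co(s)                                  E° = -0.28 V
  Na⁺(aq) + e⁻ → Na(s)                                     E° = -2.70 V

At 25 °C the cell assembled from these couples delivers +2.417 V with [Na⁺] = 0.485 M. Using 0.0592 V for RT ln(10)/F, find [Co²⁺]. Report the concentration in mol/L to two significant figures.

0.19 M

Co²⁺/Co is the cathode, Na⁺/Na the anode: E°cell = +2.42 V, n = 2.
Overall reaction: Co²⁺(aq) + 2 Na(s) → Co(s) + 2 Na⁺(aq); Q = [Na⁺]^2/[Co²⁺]^1.
From E = E° − (0.0592/n) log Q: log Q = (E° − E)·n/0.0592 = (+2.42 − (+2.417))·2/0.0592 = 0.1014.
So 1·log[Co²⁺] = 2·log(0.485) − log Q = -0.6285 − (0.1014) = -0.7299; [Co²⁺] = 10^(-0.7299) ≈ 0.19 M.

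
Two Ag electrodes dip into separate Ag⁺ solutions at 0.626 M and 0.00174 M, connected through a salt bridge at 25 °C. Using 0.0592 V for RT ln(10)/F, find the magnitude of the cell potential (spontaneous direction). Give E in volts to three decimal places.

+0.151 V

For a concentration cell E°cell = 0. The 0.626 M side is the cathode (reduction is favoured where [Ag⁺] is higher).
With n = 1, E = −(0.0592/1) log([Ag⁺]ₐₙ/[Ag⁺]꜀ₐₜ) = −(0.0592/1) log(0.00174/0.626) = −(0.0592/1)(-2.556) = +0.151 V.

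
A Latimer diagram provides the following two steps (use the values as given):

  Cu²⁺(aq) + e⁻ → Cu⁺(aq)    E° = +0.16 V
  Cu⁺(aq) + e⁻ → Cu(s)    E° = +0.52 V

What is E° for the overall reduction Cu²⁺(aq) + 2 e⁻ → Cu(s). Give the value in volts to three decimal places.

Since ΔG° = −nFE° is additive over sequential reductions, n₃E°₃ = n₁E°₁ + n₂E°₂.
E°₃ = (1×+0.16 + 1×+0.52) / 2 = (+0.680) / 2 = +0.340 V.

+0.340 V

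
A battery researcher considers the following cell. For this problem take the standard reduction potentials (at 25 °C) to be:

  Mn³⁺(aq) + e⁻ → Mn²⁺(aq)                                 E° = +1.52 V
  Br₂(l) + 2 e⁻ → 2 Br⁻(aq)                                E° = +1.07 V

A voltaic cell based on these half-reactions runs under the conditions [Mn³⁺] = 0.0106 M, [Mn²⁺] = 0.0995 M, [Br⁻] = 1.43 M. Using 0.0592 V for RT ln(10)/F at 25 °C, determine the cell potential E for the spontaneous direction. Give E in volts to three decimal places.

Mn³⁺/Mn²⁺ is the cathode (higher E°), Br₂/Br⁻ the anode: E°cell = +1.52 − (+1.07) = +0.45 V, n = 2.
Overall: 2 Mn³⁺(aq) + 2 Br⁻(aq) → 2 Mn²⁺(aq) + Br₂(l)
Q = [Mn²⁺]^2 / ([Mn³⁺]^2·[Br⁻]^2); log Q = 1.634.
E = E° − (0.0592/n) log Q = +0.45 − (0.0592/2)(1.634) = +0.402 V.

+0.402 V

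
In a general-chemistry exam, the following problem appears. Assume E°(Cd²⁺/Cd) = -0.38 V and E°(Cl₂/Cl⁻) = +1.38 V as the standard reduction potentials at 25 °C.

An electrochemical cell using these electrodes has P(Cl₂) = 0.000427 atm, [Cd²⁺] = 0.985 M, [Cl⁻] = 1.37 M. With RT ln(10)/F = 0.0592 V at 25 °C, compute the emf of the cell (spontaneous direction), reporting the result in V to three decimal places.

Cl₂/Cl⁻ is the cathode (higher E°), Cd²⁺/Cd the anode: E°cell = +1.38 − (-0.38) = +1.76 V, n = 2.
Overall: Cl₂(g) + Cd(s) → 2 Cl⁻(aq) + Cd²⁺(aq)
Q = [Cl⁻]^2·[Cd²⁺] / (P(Cl₂)); log Q = 3.636.
E = E° − (0.0592/n) log Q = +1.76 − (0.0592/2)(3.636) = +1.652 V.

+1.652 V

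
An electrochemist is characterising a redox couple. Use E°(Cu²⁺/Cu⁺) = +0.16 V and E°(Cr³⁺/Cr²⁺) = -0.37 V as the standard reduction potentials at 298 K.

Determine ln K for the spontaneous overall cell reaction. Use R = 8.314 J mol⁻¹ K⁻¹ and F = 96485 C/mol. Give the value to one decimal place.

20.6

Cathode: Cu²⁺/Cu⁺; anode: Cr³⁺/Cr²⁺. E°cell = (+0.16) − (-0.37) = +0.53 V, with n = 1.
ΔG° = −nFE° = −RT ln K, so ln K = nFE°/(RT) = (1)(96485)(+0.53) / ((8.314)(298)) = 20.640.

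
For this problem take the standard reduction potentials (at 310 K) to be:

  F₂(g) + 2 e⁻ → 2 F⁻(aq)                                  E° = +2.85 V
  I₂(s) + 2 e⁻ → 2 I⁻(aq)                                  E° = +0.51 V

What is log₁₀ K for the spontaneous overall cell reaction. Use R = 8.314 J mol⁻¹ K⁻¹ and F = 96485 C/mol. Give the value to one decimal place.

Cathode: F₂/F⁻; anode: I₂/I⁻. E°cell = (+2.85) − (+0.51) = +2.34 V, with n = 2.
ΔG° = −nFE° = −RT ln K, so ln K = nFE°/(RT) = (2)(96485)(+2.34) / ((8.314)(310)) = 175.200.
log₁₀ K = 175.200 / ln 10 = 76.1.

76.1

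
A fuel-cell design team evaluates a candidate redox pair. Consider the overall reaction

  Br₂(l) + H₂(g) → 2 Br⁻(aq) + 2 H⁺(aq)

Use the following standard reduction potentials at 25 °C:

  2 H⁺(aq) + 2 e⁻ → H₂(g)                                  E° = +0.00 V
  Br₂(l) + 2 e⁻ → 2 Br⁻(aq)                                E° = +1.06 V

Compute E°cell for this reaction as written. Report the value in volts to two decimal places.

The Br₂/Br⁻ couple has the higher reduction potential, so it is the cathode; H⁺/H₂ is oxidised at the anode.
E°cell = E°(cathode) − E°(anode) = (+1.06) − (+0.00) = +1.06 V.

+1.06 V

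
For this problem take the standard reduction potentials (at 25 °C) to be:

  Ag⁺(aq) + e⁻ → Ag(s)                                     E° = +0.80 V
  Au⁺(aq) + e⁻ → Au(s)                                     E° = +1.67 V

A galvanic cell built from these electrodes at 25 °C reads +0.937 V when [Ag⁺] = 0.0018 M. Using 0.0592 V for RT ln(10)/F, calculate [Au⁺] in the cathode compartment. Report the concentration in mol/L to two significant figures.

Au⁺/Au is the cathode, Ag⁺/Ag the anode: E°cell = +0.87 V, n = 1.
Overall reaction: Au⁺(aq) + Ag(s) → Au(s) + Ag⁺(aq); Q = [Ag⁺]^1/[Au⁺]^1.
From E = E° − (0.0592/n) log Q: log Q = (E° − E)·n/0.0592 = (+0.87 − (+0.937))·1/0.0592 = -1.1318.
So 1·log[Au⁺] = 1·log(0.0018) − log Q = -2.7447 − (-1.1318) = -1.6129; [Au⁺] = 10^(-1.6129) ≈ 0.024 M.

0.024 M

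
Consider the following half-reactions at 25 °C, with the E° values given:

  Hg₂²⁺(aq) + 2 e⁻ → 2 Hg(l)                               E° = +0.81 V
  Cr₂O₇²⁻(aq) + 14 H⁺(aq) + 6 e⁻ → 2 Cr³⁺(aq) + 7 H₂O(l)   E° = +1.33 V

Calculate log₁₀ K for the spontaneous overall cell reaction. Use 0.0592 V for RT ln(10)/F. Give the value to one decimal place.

52.7

Cathode: Cr₂O₇²⁻/Cr³⁺; anode: Hg₂²⁺/Hg. E°cell = +0.52 V, n = 6.
log K = nE°cell / 0.0592 = (6)(+0.52) / 0.0592 = 52.7.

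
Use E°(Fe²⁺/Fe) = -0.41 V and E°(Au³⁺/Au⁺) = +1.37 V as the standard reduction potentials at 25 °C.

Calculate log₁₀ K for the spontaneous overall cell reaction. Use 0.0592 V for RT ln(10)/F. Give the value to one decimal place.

60.1

Cathode: Au³⁺/Au⁺; anode: Fe²⁺/Fe. E°cell = +1.78 V, n = 2.
log K = nE°cell / 0.0592 = (2)(+1.78) / 0.0592 = 60.1.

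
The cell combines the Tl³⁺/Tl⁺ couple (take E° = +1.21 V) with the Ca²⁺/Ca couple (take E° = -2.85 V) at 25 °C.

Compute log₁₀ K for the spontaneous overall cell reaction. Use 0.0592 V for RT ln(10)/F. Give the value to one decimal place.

137.2

Cathode: Tl³⁺/Tl⁺; anode: Ca²⁺/Ca. E°cell = +4.06 V, n = 2.
log K = nE°cell / 0.0592 = (2)(+4.06) / 0.0592 = 137.2.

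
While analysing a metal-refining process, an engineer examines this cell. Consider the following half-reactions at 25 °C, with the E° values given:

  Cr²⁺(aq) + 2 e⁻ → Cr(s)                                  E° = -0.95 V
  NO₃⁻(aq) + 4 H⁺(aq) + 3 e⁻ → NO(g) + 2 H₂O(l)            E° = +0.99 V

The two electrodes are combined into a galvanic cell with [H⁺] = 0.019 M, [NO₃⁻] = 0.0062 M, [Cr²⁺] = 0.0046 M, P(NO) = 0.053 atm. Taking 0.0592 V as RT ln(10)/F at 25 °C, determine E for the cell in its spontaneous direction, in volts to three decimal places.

NO₃⁻/NO is the cathode (higher E°), Cr²⁺/Cr the anode: E°cell = +0.99 − (-0.95) = +1.94 V, n = 6.
Overall: 2 NO₃⁻(aq) + 8 H⁺(aq) + 3 Cr(s) → 2 NO(g) + 4 H₂O(l) + 3 Cr²⁺(aq)
Q = P(NO)^2·[Cr²⁺]^3 / ([NO₃⁻]^2·[H⁺]^8); log Q = 8.622.
E = E° − (0.0592/n) log Q = +1.94 − (0.0592/6)(8.622) = +1.855 V.

+1.855 V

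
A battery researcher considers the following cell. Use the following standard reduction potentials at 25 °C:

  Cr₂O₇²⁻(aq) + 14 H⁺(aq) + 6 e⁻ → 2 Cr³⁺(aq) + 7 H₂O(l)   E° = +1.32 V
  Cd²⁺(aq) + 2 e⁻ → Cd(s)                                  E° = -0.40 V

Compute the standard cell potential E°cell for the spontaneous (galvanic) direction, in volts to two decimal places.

+1.72 V

The Cr₂O₇²⁻/Cr³⁺ couple has the higher reduction potential, so it is the cathode; Cd²⁺/Cd is oxidised at the anode.
E°cell = E°(cathode) − E°(anode) = (+1.32) − (-0.40) = +1.72 V.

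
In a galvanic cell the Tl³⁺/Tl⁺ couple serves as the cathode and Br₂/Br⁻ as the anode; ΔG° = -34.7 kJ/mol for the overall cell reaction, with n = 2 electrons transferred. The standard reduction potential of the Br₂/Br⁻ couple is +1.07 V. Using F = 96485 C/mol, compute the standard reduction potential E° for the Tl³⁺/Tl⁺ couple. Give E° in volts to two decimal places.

+1.25 V

E°cell = −ΔG°/(nF) = −(-34.7×10³)/((2)(96485)) = +0.180 V.
Since Tl³⁺/Tl⁺ is the cathode and Br₂/Br⁻ the anode, E°cell = E°(Tl³⁺/Tl⁺) − E°(Br₂/Br⁻).
So E°(Tl³⁺/Tl⁺) = E°cell + E°(Br₂/Br⁻) = +0.180 + (+1.07) = +1.25 V.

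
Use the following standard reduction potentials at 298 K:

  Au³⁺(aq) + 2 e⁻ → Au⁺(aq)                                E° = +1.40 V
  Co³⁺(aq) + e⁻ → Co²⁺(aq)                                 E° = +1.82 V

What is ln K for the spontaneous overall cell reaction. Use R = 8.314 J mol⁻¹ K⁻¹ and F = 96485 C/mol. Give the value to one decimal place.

Cathode: Co³⁺/Co²⁺; anode: Au³⁺/Au⁺. E°cell = (+1.82) − (+1.40) = +0.42 V, with n = 2.
ΔG° = −nFE° = −RT ln K, so ln K = nFE°/(RT) = (2)(96485)(+0.42) / ((8.314)(298)) = 32.712.

32.7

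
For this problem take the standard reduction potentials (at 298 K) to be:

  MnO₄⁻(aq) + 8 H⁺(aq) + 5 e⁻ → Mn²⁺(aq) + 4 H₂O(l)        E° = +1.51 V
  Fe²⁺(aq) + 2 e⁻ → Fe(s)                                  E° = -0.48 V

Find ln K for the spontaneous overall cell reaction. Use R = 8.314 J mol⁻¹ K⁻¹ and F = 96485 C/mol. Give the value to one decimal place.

Cathode: MnO₄⁻/Mn²⁺; anode: Fe²⁺/Fe. E°cell = (+1.51) − (-0.48) = +1.99 V, with n = 10.
ΔG° = −nFE° = −RT ln K, so ln K = nFE°/(RT) = (10)(96485)(+1.99) / ((8.314)(298)) = 774.973.

775.0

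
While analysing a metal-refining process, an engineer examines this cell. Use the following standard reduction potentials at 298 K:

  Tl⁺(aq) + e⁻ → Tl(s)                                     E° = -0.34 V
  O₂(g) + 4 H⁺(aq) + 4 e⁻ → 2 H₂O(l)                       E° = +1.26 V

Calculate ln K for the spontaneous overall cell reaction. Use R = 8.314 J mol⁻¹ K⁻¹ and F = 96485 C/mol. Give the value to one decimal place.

249.2

Cathode: O₂/H₂O; anode: Tl⁺/Tl. E°cell = (+1.26) − (-0.34) = +1.60 V, with n = 4.
ΔG° = −nFE° = −RT ln K, so ln K = nFE°/(RT) = (4)(96485)(+1.60) / ((8.314)(298)) = 249.238.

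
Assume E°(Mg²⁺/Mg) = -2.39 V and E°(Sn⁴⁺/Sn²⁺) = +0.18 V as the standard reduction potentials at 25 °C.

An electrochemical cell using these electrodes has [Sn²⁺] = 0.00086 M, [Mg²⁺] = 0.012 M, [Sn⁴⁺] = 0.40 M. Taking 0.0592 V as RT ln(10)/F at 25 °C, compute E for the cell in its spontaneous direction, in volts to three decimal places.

Sn⁴⁺/Sn²⁺ is the cathode (higher E°), Mg²⁺/Mg the anode: E°cell = +0.18 − (-2.39) = +2.57 V, n = 2.
Overall: Sn⁴⁺(aq) + Mg(s) → Sn²⁺(aq) + Mg²⁺(aq)
Q = [Sn²⁺]·[Mg²⁺] / ([Sn⁴⁺]); log Q = -4.588.
E = E° − (0.0592/n) log Q = +2.57 − (0.0592/2)(-4.588) = +2.706 V.

+2.706 V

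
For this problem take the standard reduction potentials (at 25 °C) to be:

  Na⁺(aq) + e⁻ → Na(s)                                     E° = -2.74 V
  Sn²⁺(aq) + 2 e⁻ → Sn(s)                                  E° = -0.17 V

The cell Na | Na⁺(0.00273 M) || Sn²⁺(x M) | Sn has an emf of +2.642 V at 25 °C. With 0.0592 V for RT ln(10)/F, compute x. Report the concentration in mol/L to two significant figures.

0.0020 M

Sn²⁺/Sn is the cathode, Na⁺/Na the anode: E°cell = +2.57 V, n = 2.
Overall reaction: Sn²⁺(aq) + 2 Na(s) → Sn(s) + 2 Na⁺(aq); Q = [Na⁺]^2/[Sn²⁺]^1.
From E = E° − (0.0592/n) log Q: log Q = (E° − E)·n/0.0592 = (+2.57 − (+2.642))·2/0.0592 = -2.4324.
So 1·log[Sn²⁺] = 2·log(0.00273) − log Q = -5.1277 − (-2.4324) = -2.6953; [Sn²⁺] = 10^(-2.6953) ≈ 0.0020 M.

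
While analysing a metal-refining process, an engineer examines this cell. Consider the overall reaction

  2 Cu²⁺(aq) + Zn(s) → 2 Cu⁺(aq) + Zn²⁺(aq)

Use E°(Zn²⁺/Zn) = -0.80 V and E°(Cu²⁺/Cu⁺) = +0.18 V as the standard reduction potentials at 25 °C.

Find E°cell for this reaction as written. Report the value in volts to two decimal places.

The Cu²⁺/Cu⁺ couple has the higher reduction potential, so it is the cathode; Zn²⁺/Zn is oxidised at the anode.
E°cell = E°(cathode) − E°(anode) = (+0.18) − (-0.80) = +0.98 V.
Since E°cell > 0, the reaction is spontaneous under standard conditions.

+0.98 V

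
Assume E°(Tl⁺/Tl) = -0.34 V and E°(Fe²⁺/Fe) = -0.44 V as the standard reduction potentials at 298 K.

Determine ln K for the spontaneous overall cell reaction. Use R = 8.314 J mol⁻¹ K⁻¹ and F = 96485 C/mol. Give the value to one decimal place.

7.8

Cathode: Tl⁺/Tl; anode: Fe²⁺/Fe. E°cell = (-0.34) − (-0.44) = +0.10 V, with n = 2.
ΔG° = −nFE° = −RT ln K, so ln K = nFE°/(RT) = (2)(96485)(+0.10) / ((8.314)(298)) = 7.789.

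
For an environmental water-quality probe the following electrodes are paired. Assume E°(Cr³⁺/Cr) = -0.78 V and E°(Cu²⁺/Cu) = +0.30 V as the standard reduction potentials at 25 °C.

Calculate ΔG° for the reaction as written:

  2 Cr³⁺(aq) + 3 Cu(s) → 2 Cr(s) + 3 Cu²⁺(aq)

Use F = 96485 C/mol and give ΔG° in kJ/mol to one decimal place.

As written, Cr³⁺/Cr is reduced (cathode) and Cu²⁺/Cu is oxidised (anode), so E°cell = (-0.78) − (+0.30) = -1.08 V.
Balancing electrons gives n = 6.
ΔG° = −nFE° = −(6)(96485)(-1.08) = 625,223 J = +625.2 kJ/mol.

+625.2 kJ/mol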